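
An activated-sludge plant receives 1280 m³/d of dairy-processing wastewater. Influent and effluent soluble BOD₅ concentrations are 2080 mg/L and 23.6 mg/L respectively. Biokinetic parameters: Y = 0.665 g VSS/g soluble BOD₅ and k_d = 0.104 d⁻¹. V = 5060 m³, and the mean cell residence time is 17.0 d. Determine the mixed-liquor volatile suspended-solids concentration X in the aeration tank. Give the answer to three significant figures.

X ≈ 2120 mg/L

X = Y·Q·ΔS·θ_c / [V·(1 + k_d θ_c)] = 0.665 × 1280 × (2080 − 23.6) × 17.0 / [5060 × (1 + 0.104 × 17.0)] = 2125 mg/L.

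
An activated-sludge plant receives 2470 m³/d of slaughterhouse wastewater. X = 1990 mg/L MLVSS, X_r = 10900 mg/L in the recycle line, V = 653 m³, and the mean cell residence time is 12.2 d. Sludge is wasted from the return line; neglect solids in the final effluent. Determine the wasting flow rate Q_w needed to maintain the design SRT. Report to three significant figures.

Q_w ≈ 9.77 m³/d

Q_w = (V·X)/(θ_c X_r) = 653.0 × 1990 / (12.2 × 10900) = 9.772 m³/d.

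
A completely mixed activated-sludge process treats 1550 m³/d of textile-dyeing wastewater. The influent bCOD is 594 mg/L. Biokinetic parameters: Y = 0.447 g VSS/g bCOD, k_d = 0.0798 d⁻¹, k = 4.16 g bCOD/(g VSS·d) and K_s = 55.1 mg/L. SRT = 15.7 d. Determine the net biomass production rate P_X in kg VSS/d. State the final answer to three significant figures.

Effluent substrate depends only on kinetics and SRT: S = K_s(1 + k_d θ_c) / [θ_c(Yk − k_d) − 1] = 55.1 × (1 + 0.0798 × 15.7) / [15.7 × (0.447 × 4.16 − 0.0798) − 1] = 124.1 / 26.94 = 4.607 mg/L.
Y_obs = Y / (1 + k_d θ_c) = 0.447 / (1 + 0.0798 × 15.7) = 0.447 / 2.253 = 0.1984.
Substrate removed = Q·(S₀ − S) = 1550 m³/d × (594 − 4.61) g/m³ = 9.14×10^5 g/d = 913.6 kg/d.
So the net sludge growth is P_X = 0.1984 × 913.6 = 181.3 kg VSS/d.

P_X ≈ 181 kg VSS/d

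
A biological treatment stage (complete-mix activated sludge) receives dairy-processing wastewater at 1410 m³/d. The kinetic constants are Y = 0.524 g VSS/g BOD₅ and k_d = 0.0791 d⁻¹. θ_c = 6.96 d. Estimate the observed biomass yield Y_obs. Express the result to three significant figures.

The observed yield is Y_obs = Y/(1 + k_d·θ_c) = 0.524 / (1 + 0.0791 × 6.96) = 0.524 / 1.551 = 0.3379 g VSS per g BOD₅ removed.

Y_obs ≈ 0.338 g VSS/g BOD₅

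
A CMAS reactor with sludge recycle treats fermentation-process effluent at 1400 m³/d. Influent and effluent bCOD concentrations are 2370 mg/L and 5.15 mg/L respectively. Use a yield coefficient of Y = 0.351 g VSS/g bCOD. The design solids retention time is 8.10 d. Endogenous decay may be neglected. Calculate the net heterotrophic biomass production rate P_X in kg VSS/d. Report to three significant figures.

P_X ≈ 1160 kg VSS/d

No decay correction is needed, so Y_obs = Y = 0.351.
Mass of bCOD removed per day: Q(S₀ − S) = 1400 × 2365 g/m³ = 3311 kg/d.
Biomass produced: P_X = Y_obs·Q·ΔS = 0.3510 × 3311 ≈ 1162 kg VSS/d.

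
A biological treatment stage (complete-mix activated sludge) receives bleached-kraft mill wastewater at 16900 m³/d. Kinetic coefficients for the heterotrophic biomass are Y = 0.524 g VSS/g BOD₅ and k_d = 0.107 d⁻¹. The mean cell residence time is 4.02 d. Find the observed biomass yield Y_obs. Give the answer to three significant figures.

Observed yield with endogenous decay: Y_obs = Y / (1 + k_d·θ_c) = 0.524 / (1 + 0.107 × 4.02) = 0.524 / 1.430 = 0.3664 g VSS/g BOD₅.

Y_obs ≈ 0.366 g VSS/g BOD₅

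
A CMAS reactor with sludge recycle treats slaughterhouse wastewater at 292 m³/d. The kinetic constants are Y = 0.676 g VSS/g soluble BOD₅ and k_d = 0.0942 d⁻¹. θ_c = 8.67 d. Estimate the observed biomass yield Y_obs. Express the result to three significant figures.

Y_obs ≈ 0.372 g VSS/g soluble BOD₅

Observed yield with endogenous decay: Y_obs = Y / (1 + k_d·θ_c) = 0.676 / (1 + 0.0942 × 8.67) = 0.676 / 1.817 = 0.3721 g VSS/g soluble BOD₅.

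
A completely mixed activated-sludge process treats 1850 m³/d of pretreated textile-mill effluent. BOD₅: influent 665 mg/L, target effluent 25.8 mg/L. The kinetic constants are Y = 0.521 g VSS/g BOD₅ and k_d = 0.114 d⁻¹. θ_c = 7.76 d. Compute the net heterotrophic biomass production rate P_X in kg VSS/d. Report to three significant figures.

The observed yield is Y_obs = Y/(1 + k_d·θ_c) = 0.521 / (1 + 0.114 × 7.76) = 0.521 / 1.885 = 0.2764 g VSS per g BOD₅ removed.
Q·(S₀ − S) = 1850 × (665 − 25.8) × 10⁻³ = 1183 kg/d removed.
So the net sludge growth is P_X = 0.2764 × 1183 = 326.9 kg VSS/d.

P_X ≈ 327 kg VSS/d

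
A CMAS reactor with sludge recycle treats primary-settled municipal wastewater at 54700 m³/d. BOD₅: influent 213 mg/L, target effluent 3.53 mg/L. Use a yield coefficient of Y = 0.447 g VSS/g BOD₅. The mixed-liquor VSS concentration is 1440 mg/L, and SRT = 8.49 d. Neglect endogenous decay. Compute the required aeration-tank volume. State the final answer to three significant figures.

V ≈ 30200 m³

With k_d = 0 the design equation reduces to V = Y Q (S₀−S) θ_c / X = 0.447 × 54700 × (213 − 3.53) × 8.49 / 1440 = 30197 m³.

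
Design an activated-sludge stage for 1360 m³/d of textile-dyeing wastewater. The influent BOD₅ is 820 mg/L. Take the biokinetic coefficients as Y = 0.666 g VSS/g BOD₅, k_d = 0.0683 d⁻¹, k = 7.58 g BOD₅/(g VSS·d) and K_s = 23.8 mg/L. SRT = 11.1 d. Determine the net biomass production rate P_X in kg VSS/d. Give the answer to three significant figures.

P_X ≈ 422 kg VSS/d

Effluent substrate depends only on kinetics and SRT: S = K_s(1 + k_d θ_c) / [θ_c(Yk − k_d) − 1] = 23.8 × (1 + 0.0683 × 11.1) / [11.1 × (0.666 × 7.58 − 0.0683) − 1] = 41.84 / 54.28 = 0.7709 mg/L.
Y_obs = Y / (1 + k_d θ_c) = 0.666 / (1 + 0.0683 × 11.1) = 0.666 / 1.758 = 0.3788.
Substrate removed = Q·(S₀ − S) = 1360 m³/d × (820 − 0.771) g/m³ = 1.11×10^6 g/d = 1114 kg/d.
Biomass produced: P_X = Y_obs·Q·ΔS = 0.3788 × 1114 ≈ 422.1 kg VSS/d.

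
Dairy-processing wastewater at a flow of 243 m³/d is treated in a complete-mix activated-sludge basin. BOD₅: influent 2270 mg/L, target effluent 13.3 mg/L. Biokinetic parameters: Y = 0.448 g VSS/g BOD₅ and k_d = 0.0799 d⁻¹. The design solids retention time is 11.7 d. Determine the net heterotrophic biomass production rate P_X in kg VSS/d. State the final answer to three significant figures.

Correct the yield for decay: Y_obs = Y/(1 + k_d θ_c) = 0.448 / (1 + 0.0799 × 11.7) = 0.448 / 1.935 = 0.2315.
ΔS = 2270 − 13.3 = 2257 mg/L, so the substrate removal rate is 243 × 2257/1000 = 548.4 kg BOD₅/d.
Biomass produced: P_X = Y_obs·Q·ΔS = 0.2315 × 548.4 ≈ 127.0 kg VSS/d.

P_X ≈ 127 kg VSS/d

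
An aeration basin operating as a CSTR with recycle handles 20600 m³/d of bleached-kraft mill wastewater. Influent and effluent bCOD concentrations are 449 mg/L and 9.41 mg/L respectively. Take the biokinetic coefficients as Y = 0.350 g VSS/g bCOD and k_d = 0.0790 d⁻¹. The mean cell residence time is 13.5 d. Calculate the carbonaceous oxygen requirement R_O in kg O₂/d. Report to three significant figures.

R_O ≈ 6880 kg O₂/d

Observed yield with endogenous decay: Y_obs = Y / (1 + k_d·θ_c) = 0.350 / (1 + 0.0790 × 13.5) = 0.350 / 2.067 = 0.1694 g VSS/g bCOD.
Substrate removed = Q·(S₀ − S) = 20600 m³/d × (449 − 9.41) g/m³ = 9.06×10^6 g/d = 9056 kg/d.
Biomass synthesised: P_X = Y_obs × 9056 = 1534 kg VSS/d.
R_O = Q·ΔS − 1.42 P_X = 9056 − 2178 = 6878 kg O₂/d.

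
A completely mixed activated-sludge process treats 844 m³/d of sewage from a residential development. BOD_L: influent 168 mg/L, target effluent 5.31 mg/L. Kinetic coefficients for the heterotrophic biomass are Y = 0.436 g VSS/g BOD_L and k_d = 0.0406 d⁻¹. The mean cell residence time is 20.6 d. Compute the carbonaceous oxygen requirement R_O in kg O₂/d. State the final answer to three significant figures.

Correct the yield for decay: Y_obs = Y/(1 + k_d θ_c) = 0.436 / (1 + 0.0406 × 20.6) = 0.436 / 1.836 = 0.2374.
ΔS = 168 − 5.31 = 162.7 mg/L, so the substrate removal rate is 844 × 162.7/1000 = 137.3 kg BOD_L/d.
P_X = Y_obs·Q·(S₀ − S) = 0.2374 × 137.3 = 32.60 kg VSS/d.
R_O = Q·(S₀ − S) − 1.42·P_X = 137.3 − 1.42 × 32.60 = 91.02 kg O₂/d.

R_O ≈ 91.0 kg O₂/d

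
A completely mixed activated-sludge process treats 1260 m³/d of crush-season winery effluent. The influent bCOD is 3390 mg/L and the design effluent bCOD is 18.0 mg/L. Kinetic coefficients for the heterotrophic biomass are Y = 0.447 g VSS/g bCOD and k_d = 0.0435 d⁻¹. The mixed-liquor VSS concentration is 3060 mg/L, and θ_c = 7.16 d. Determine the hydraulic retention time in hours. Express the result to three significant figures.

Steady-state biomass mass balance: V·X·(1 + k_d·θ_c) = Y·Q·(S₀ − S)·θ_c, so V = 0.447 × 1260 × (3390 − 18.0) × 7.16 / [3060 × (1 + 0.0435 × 7.16)] = 1.36×10^7 / 4013 = 3388 m³.
HRT = V/Q = 3388 m³ / 1260 m³·d⁻¹ = 2.689 d × 24 = 64.54 h.

τ ≈ 64.5 h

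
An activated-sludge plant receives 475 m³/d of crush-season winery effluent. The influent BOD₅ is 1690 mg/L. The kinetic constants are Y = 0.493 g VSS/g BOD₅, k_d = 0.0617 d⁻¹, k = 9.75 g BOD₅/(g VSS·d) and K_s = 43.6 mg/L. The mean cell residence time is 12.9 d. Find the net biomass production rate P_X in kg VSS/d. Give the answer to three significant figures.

P_X ≈ 220 kg VSS/d

Effluent substrate depends only on kinetics and SRT: S = K_s(1 + k_d θ_c) / [θ_c(Yk − k_d) − 1] = 43.6 × (1 + 0.0617 × 12.9) / [12.9 × (0.493 × 9.75 − 0.0617) − 1] = 78.30 / 60.21 = 1.300 mg/L.
Y_obs = Y / (1 + k_d θ_c) = 0.493 / (1 + 0.0617 × 12.9) = 0.493 / 1.796 = 0.2745.
Q·(S₀ − S) = 475 × (1690 − 1.30) × 10⁻³ = 802.1 kg/d removed.
Biomass produced: P_X = Y_obs·Q·ΔS = 0.2745 × 802.1 ≈ 220.2 kg VSS/d.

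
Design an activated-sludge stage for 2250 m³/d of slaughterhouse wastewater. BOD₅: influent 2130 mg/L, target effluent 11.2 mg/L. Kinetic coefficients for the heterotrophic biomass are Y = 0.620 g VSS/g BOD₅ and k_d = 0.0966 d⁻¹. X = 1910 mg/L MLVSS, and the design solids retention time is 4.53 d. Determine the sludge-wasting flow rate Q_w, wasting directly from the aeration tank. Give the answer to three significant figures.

Q_w ≈ 1080 m³/d

From the SRT design equation V = Y Q (S₀−S) θ_c / [X (1 + k_d θ_c)] = 0.620 × 2250 × (2130 − 11.2) × 4.53 / [1910 × (1 + 0.0966 × 4.53)] = 1.34×10^7 / 2746 = 4876 m³.
For wasting at MLVSS concentration, Q_w = V/θ_c = 4876/4.53 = 1076 m³/d.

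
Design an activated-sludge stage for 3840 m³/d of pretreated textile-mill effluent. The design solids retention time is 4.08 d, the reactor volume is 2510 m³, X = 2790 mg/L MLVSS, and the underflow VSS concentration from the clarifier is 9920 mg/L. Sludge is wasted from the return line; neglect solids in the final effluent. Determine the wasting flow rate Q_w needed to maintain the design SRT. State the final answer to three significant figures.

Q_w = (V·X)/(θ_c X_r) = 2510 × 2790 / (4.08 × 9920) = 173.0 m³/d.

Q_w ≈ 173 m³/d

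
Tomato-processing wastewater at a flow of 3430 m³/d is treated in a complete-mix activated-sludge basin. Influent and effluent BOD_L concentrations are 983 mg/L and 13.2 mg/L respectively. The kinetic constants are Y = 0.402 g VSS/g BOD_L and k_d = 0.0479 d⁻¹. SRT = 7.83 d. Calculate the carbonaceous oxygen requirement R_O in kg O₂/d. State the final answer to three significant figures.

Y_obs = Y / (1 + k_d θ_c) = 0.402 / (1 + 0.0479 × 7.83) = 0.402 / 1.375 = 0.2924.
Mass of BOD_L removed per day: Q(S₀ − S) = 3430 × 969.8 g/m³ = 3326 kg/d.
Net sludge production P_X = 0.2924 × 3326 = 972.5 kg VSS/d.
R_O = Q·(S₀ − S) − 1.42·P_X = 3326 − 1.42 × 972.5 = 1945 kg O₂/d.

R_O ≈ 1950 kg O₂/d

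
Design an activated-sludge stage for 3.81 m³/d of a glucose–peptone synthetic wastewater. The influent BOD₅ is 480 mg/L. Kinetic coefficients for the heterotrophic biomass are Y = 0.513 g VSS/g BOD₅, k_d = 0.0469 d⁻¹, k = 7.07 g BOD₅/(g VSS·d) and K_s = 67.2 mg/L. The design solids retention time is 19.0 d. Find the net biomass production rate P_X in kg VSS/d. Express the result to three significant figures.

From the Monod/SRT balance for a CMAS, S = K_s·(1+k_d θ_c)/[θ_c·(Y k − k_d) − 1] = 67.2 × (1 + 0.0469 × 19.0) / [19.0 × (0.513 × 7.07 − 0.0469) − 1] = 127.1 / 67.02 = 1.896 mg/L.
Correct the yield for decay: Y_obs = Y/(1 + k_d θ_c) = 0.513 / (1 + 0.0469 × 19.0) = 0.513 / 1.891 = 0.2713.
Mass of BOD₅ removed per day: Q(S₀ − S) = 3.81 × 478.1 g/m³ = 1.822 kg/d.
Net biomass production P_X = Y_obs × Q·(S₀ − S) = 0.2713 × 1.822 = 0.4941 kg VSS/d.

P_X ≈ 0.494 kg VSS/d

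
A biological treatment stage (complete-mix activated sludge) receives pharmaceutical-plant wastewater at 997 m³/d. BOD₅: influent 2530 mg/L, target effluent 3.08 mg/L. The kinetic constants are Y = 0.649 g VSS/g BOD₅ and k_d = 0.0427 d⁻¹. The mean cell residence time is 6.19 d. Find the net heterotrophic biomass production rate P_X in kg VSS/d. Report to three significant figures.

Y_obs = Y / (1 + k_d θ_c) = 0.649 / (1 + 0.0427 × 6.19) = 0.649 / 1.264 = 0.5133.
Substrate removed = Q·(S₀ − S) = 997 m³/d × (2530 − 3.08) g/m³ = 2.52×10^6 g/d = 2519 kg/d.
P_X = Y_obs · Q(S₀ − S) = 0.5133 × 2519 = 1293 kg VSS/d.

P_X ≈ 1290 kg VSS/d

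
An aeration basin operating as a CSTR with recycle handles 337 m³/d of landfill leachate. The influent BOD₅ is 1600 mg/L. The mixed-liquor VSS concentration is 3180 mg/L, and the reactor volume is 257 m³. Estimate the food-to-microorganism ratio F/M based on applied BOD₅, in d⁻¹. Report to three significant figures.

F/M ≈ 0.660 d⁻¹

F/M = Q·S₀ / (V·X) = 337 × 1600 / (257.0 × 3180) = 0.6598 g BOD₅·(g VSS·d)⁻¹.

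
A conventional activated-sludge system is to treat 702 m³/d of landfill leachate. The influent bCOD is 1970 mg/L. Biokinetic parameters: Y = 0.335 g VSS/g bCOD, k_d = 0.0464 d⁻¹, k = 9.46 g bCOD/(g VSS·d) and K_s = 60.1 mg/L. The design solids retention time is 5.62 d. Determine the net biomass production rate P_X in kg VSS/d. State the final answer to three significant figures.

P_X ≈ 367 kg VSS/d

For a completely mixed reactor with recycle the Lawrence–McCarty relation gives S = K_s·(1 + k_d·θ_c) / [θ_c·(Y·k − k_d) − 1] = 60.1 × (1 + 0.0464 × 5.62) / [5.62 × (0.335 × 9.46 − 0.0464) − 1] = 75.77 / 16.55 = 4.578 mg/L.
The observed yield is Y_obs = Y/(1 + k_d·θ_c) = 0.335 / (1 + 0.0464 × 5.62) = 0.335 / 1.261 = 0.2657 g VSS per g bCOD removed.
ΔS = 1970 − 4.58 = 1965 mg/L, so the substrate removal rate is 702 × 1965/1000 = 1380 kg bCOD/d.
So the net sludge growth is P_X = 0.2657 × 1380 = 366.6 kg VSS/d.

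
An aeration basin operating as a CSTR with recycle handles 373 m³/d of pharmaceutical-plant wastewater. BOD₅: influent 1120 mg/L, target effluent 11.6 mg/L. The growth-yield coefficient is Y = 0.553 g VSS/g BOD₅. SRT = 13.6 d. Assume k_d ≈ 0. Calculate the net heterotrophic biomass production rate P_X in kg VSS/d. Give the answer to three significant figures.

No decay correction is needed, so Y_obs = Y = 0.553.
ΔS = 1120 − 11.6 = 1108 mg/L, so the substrate removal rate is 373 × 1108/1000 = 413.4 kg BOD₅/d.
Net biomass production P_X = Y_obs × Q·(S₀ − S) = 0.5530 × 413.4 = 228.6 kg VSS/d.

P_X ≈ 229 kg VSS/d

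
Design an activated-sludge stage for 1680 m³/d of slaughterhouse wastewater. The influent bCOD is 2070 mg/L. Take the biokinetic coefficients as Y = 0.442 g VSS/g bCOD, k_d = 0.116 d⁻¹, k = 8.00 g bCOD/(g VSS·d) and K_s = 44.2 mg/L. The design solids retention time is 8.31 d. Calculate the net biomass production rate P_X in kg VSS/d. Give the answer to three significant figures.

Effluent substrate depends only on kinetics and SRT: S = K_s(1 + k_d θ_c) / [θ_c(Yk − k_d) − 1] = 44.2 × (1 + 0.116 × 8.31) / [8.31 × (0.442 × 8.00 − 0.116) − 1] = 86.81 / 27.42 = 3.166 mg/L.
Y_obs = Y / (1 + k_d θ_c) = 0.442 / (1 + 0.116 × 8.31) = 0.442 / 1.964 = 0.2251.
Mass of bCOD removed per day: Q(S₀ − S) = 1680 × 2067 g/m³ = 3472 kg/d.
Net biomass production P_X = Y_obs × Q·(S₀ − S) = 0.2251 × 3472 = 781.5 kg VSS/d.

P_X ≈ 781 kg VSS/d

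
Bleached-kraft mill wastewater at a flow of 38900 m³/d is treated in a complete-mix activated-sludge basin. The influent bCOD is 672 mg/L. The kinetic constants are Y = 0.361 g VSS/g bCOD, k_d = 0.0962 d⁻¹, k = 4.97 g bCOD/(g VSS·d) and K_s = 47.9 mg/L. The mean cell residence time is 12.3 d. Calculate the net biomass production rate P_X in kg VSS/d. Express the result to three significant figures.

From the Monod/SRT balance for a CMAS, S = K_s·(1+k_d θ_c)/[θ_c·(Y k − k_d) − 1] = 47.9 × (1 + 0.0962 × 12.3) / [12.3 × (0.361 × 4.97 − 0.0962) − 1] = 104.6 / 19.89 = 5.259 mg/L.
Observed yield with endogenous decay: Y_obs = Y / (1 + k_d·θ_c) = 0.361 / (1 + 0.0962 × 12.3) = 0.361 / 2.183 = 0.1653 g VSS/g bCOD.
Q·(S₀ − S) = 38900 × (672 − 5.26) × 10⁻³ = 25936 kg/d removed.
Net biomass production P_X = Y_obs × Q·(S₀ − S) = 0.1653 × 25936 = 4289 kg VSS/d.

P_X ≈ 4290 kg VSS/d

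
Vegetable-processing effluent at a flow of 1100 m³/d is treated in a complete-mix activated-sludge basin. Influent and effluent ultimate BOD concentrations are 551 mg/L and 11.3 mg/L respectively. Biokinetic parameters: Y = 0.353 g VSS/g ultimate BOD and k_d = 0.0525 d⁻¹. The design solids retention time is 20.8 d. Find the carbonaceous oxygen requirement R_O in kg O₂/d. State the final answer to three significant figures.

Observed yield with endogenous decay: Y_obs = Y / (1 + k_d·θ_c) = 0.353 / (1 + 0.0525 × 20.8) = 0.353 / 2.092 = 0.1687 g VSS/g ultimate BOD.
Mass of ultimate BOD removed per day: Q(S₀ − S) = 1100 × 539.7 g/m³ = 593.7 kg/d.
P_X = Y_obs·Q·(S₀ − S) = 0.1687 × 593.7 = 100.2 kg VSS/d.
R_O = Q·ΔS − 1.42 P_X = 593.7 − 142.2 = 451.4 kg O₂/d.

R_O ≈ 451 kg O₂/d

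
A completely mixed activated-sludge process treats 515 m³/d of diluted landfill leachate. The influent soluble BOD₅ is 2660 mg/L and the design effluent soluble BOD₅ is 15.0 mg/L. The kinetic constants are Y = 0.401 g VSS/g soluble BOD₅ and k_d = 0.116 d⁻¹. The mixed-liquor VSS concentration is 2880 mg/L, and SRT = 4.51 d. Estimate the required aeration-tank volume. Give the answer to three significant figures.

Steady-state biomass mass balance: V·X·(1 + k_d·θ_c) = Y·Q·(S₀ − S)·θ_c, so V = 0.401 × 515 × (2660 − 15.0) × 4.51 / [2880 × (1 + 0.116 × 4.51)] = 2.46×10^6 / 4387 = 561.6 m³.

V ≈ 562 m³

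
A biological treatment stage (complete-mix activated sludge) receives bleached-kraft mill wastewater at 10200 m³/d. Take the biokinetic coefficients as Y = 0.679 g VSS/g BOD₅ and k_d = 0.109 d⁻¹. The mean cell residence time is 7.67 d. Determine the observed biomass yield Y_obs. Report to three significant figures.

Y_obs ≈ 0.370 g VSS/g BOD₅

The observed yield is Y_obs = Y/(1 + k_d·θ_c) = 0.679 / (1 + 0.109 × 7.67) = 0.679 / 1.836 = 0.3698 g VSS per g BOD₅ removed.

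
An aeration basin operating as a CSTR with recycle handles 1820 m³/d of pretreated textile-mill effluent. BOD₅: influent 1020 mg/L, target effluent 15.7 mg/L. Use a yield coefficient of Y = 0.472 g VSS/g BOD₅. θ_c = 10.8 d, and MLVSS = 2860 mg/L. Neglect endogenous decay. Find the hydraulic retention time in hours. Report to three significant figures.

V·X = Y·Q·ΔS·θ_c gives V = 0.472 × 1820 × (1020 − 15.7) × 10.8 / 2860 = 3258 m³.
Hydraulic retention time τ = V/Q = 3258 / 1820 = 1.790 d = 42.96 h.

τ ≈ 43.0 h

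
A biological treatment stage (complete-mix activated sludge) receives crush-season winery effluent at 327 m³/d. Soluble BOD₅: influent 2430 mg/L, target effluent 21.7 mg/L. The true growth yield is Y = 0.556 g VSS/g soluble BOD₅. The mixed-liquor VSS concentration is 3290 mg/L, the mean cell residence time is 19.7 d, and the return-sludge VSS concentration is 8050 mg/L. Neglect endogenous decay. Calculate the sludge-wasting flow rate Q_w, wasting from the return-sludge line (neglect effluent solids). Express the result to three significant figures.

Q_w ≈ 54.4 m³/d

With k_d = 0 the design equation reduces to V = Y Q (S₀−S) θ_c / X = 0.556 × 327 × (2430 − 21.7) × 19.7 / 3290 = 2622 m³.
Q_w = (V·X)/(θ_c X_r) = 2622 × 3290 / (19.7 × 8050) = 54.39 m³/d.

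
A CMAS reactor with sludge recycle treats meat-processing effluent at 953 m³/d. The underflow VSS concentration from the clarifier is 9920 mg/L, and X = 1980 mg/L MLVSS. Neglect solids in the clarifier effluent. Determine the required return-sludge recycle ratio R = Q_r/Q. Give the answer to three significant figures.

R ≈ 0.249

Mass balance around the secondary clarifier (neglecting effluent solids): R = X / (X_r − X) = 1980 / (9920 − 1980) = 0.2494.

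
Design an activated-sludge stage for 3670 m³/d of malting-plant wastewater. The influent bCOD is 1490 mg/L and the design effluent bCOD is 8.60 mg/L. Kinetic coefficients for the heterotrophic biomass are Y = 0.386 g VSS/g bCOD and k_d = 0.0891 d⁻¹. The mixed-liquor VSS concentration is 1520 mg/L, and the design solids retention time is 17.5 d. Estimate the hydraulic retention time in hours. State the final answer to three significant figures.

Steady-state biomass mass balance: V·X·(1 + k_d·θ_c) = Y·Q·(S₀ − S)·θ_c, so V = 0.386 × 3670 × (1490 − 8.60) × 17.5 / [1520 × (1 + 0.0891 × 17.5)] = 3.67×10^7 / 3890 = 9441 m³.
τ = V/Q = 9441/3670 = 2.572 d, or 61.74 h.

τ ≈ 61.7 h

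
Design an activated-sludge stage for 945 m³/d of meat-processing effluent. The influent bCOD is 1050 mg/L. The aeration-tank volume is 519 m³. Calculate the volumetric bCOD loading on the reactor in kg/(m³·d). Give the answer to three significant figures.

L_v ≈ 1.91 kg bCOD/(m³·d)

Applied bCOD load per unit volume = Q·S₀/V = (945 × 1050/1000)/519.0 = 1.912 kg bCOD·m⁻³·d⁻¹.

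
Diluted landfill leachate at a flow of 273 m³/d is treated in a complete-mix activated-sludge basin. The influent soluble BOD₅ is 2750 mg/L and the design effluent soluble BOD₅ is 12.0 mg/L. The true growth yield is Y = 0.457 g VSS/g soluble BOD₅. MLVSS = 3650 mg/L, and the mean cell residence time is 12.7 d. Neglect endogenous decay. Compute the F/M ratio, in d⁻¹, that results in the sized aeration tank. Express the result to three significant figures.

Biomass mass balance (decay neglected): V·X = Y·Q·(S₀ − S)·θ_c, so V = 0.457 × 273 × (2750 − 12.0) × 12.7 / 3650 = 1189 m³.
Food-to-microorganism ratio F/M = Q S₀ / (V X) = 273 × 2750 / (1189 × 3650) = 0.1731 d⁻¹.

F/M ≈ 0.173 d⁻¹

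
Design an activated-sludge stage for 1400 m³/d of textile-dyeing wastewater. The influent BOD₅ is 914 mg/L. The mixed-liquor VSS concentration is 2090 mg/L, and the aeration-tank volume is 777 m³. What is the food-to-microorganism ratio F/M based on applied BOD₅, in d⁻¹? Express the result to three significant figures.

F/M ≈ 0.788 d⁻¹

F/M = Q·S₀ / (V·X) = 1400 × 914 / (777.0 × 2090) = 0.7880 g BOD₅·(g VSS·d)⁻¹.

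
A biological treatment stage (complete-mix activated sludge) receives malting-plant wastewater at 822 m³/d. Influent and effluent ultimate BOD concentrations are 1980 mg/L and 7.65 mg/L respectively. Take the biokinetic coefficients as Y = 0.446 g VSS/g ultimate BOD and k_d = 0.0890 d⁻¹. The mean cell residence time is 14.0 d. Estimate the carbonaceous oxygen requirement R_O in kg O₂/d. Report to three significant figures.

Observed yield with endogenous decay: Y_obs = Y / (1 + k_d·θ_c) = 0.446 / (1 + 0.0890 × 14.0) = 0.446 / 2.246 = 0.1986 g VSS/g ultimate BOD.
Mass of ultimate BOD removed per day: Q(S₀ − S) = 822 × 1972 g/m³ = 1621 kg/d.
P_X = Y_obs·Q·(S₀ − S) = 0.1986 × 1621 = 321.9 kg VSS/d.
R_O = Q·(S₀ − S) − 1.42·P_X = 1621 − 1.42 × 321.9 = 1164 kg O₂/d.

R_O ≈ 1160 kg O₂/d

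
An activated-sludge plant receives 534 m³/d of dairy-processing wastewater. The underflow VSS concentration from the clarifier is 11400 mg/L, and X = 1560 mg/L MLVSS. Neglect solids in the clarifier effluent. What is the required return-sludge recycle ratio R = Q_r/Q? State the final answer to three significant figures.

R ≈ 0.159

Mass balance around the secondary clarifier (neglecting effluent solids): R = X / (X_r − X) = 1560 / (11400 − 1560) = 0.1585.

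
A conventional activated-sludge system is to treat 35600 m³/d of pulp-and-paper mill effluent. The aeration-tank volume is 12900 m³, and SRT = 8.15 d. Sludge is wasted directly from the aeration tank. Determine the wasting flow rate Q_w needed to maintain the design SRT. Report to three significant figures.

Wasting from the aeration tank: Q_w = V / θ_c = 12900 / 8.15 = 1583 m³/d.

Q_w ≈ 1580 m³/d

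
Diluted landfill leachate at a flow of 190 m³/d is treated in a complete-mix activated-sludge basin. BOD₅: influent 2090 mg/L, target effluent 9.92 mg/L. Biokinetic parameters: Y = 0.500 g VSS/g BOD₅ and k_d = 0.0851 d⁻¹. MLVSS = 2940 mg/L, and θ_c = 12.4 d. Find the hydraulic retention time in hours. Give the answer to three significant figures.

Steady-state biomass mass balance: V·X·(1 + k_d·θ_c) = Y·Q·(S₀ − S)·θ_c, so V = 0.500 × 190 × (2090 − 9.92) × 12.4 / [2940 × (1 + 0.0851 × 12.4)] = 2.45×10^6 / 6042 = 405.5 m³.
Hydraulic retention time τ = V/Q = 405.5 / 190 = 2.134 d = 51.22 h.

τ ≈ 51.2 h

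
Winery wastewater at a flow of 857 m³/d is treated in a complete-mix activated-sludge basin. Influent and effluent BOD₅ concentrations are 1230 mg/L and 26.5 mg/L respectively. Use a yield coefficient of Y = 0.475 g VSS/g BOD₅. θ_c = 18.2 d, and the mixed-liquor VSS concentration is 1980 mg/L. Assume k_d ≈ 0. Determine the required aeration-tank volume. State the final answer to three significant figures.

V ≈ 4500 m³

With k_d = 0 the design equation reduces to V = Y Q (S₀−S) θ_c / X = 0.475 × 857 × (1230 − 26.5) × 18.2 / 1980 = 4503 m³.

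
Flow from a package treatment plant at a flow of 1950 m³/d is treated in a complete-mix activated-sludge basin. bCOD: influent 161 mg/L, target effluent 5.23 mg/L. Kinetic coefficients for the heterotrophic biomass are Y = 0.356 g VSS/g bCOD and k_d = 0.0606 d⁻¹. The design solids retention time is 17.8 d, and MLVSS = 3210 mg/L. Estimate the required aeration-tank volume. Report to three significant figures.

V ≈ 288 m³

Rearranging the biomass balance for a CMAS with decay, V = Y·Q·ΔS·θ_c / [X·(1+k_d θ_c)] = 0.356 × 1950 × (161 − 5.23) × 17.8 / [3210 × (1 + 0.0606 × 17.8)] = 1.92×10^6 / 6673 = 288.5 m³.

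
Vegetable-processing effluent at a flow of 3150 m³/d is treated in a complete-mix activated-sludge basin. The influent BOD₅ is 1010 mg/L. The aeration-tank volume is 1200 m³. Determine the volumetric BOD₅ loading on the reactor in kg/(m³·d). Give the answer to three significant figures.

Applied BOD₅ load per unit volume = Q·S₀/V = (3150 × 1010/1000)/1200 = 2.651 kg BOD₅·m⁻³·d⁻¹.

L_v ≈ 2.65 kg BOD₅/(m³·d)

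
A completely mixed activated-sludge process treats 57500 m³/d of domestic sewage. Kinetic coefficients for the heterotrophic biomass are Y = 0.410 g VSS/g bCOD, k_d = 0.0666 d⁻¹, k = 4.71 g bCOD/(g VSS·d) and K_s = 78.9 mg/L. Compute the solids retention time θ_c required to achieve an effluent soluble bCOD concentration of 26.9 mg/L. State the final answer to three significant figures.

Specific growth rate at S = 26.9 mg/L: μ = YkS/(K_s+S) = 0.410·4.71·26.9/(78.9+26.9) = 0.4910 d⁻¹.
θ_c = 1/(μ − k_d) = 1/(0.4910 − 0.0666) = 1/0.4244 = 2.356 d.

θ_c ≈ 2.36 d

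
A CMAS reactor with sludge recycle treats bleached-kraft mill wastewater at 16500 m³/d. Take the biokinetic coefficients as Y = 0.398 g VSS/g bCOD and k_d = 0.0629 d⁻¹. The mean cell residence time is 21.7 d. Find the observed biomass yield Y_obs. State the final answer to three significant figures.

Y_obs ≈ 0.168 g VSS/g bCOD

Observed yield with endogenous decay: Y_obs = Y / (1 + k_d·θ_c) = 0.398 / (1 + 0.0629 × 21.7) = 0.398 / 2.365 = 0.1683 g VSS/g bCOD.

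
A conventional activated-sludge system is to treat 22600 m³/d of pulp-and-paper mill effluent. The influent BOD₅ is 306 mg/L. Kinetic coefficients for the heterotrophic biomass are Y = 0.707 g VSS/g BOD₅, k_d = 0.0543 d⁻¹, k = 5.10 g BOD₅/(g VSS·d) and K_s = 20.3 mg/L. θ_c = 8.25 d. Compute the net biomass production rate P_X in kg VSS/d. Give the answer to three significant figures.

P_X ≈ 3370 kg VSS/d

Effluent substrate depends only on kinetics and SRT: S = K_s(1 + k_d θ_c) / [θ_c(Yk − k_d) − 1] = 20.3 × (1 + 0.0543 × 8.25) / [8.25 × (0.707 × 5.10 − 0.0543) − 1] = 29.39 / 28.30 = 1.039 mg/L.
The observed yield is Y_obs = Y/(1 + k_d·θ_c) = 0.707 / (1 + 0.0543 × 8.25) = 0.707 / 1.448 = 0.4883 g VSS per g BOD₅ removed.
Q·(S₀ − S) = 22600 × (306 − 1.04) × 10⁻³ = 6892 kg/d removed.
P_X = Y_obs · Q(S₀ − S) = 0.4883 × 6892 = 3365 kg VSS/d.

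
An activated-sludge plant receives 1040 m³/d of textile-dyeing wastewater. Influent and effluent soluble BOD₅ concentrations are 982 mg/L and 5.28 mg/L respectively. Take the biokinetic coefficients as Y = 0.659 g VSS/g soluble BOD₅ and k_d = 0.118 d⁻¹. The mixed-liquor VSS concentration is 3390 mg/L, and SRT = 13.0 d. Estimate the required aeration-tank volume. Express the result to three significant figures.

V ≈ 1010 m³

From the SRT design equation V = Y Q (S₀−S) θ_c / [X (1 + k_d θ_c)] = 0.659 × 1040 × (982 − 5.28) × 13.0 / [3390 × (1 + 0.118 × 13.0)] = 8.7×10^6 / 8590 = 1013 m³.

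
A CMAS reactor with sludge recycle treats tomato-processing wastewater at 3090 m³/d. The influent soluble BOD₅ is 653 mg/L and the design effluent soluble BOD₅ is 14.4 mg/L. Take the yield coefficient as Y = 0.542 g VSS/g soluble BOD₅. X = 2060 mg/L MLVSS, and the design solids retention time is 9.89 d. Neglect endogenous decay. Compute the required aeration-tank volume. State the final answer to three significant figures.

Biomass mass balance (decay neglected): V·X = Y·Q·(S₀ − S)·θ_c, so V = 0.542 × 3090 × (653 − 14.4) × 9.89 / 2060 = 5135 m³.

V ≈ 5130 m³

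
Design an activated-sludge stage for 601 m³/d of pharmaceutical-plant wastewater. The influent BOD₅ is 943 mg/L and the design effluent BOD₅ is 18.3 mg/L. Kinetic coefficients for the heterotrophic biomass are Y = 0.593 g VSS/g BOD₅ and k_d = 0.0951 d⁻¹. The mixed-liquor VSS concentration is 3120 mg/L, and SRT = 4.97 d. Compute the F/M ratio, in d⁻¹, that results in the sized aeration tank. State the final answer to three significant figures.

F/M ≈ 0.510 d⁻¹

From the SRT design equation V = Y Q (S₀−S) θ_c / [X (1 + k_d θ_c)] = 0.593 × 601 × (943 − 18.3) × 4.97 / [3120 × (1 + 0.0951 × 4.97)] = 1.64×10^6 / 4595 = 356.5 m³.
Food-to-microorganism ratio F/M = Q S₀ / (V X) = 601 × 943 / (356.5 × 3120) = 0.5096 d⁻¹.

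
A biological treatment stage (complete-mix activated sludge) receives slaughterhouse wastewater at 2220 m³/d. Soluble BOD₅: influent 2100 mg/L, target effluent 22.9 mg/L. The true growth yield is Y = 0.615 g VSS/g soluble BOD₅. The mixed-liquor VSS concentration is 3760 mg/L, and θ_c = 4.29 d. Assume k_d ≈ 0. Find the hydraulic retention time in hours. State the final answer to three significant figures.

V·X = Y·Q·ΔS·θ_c gives V = 0.615 × 2220 × (2100 − 22.9) × 4.29 / 3760 = 3236 m³.
τ = V/Q = 3236/2220 = 1.457 d, or 34.98 h.

τ ≈ 35.0 h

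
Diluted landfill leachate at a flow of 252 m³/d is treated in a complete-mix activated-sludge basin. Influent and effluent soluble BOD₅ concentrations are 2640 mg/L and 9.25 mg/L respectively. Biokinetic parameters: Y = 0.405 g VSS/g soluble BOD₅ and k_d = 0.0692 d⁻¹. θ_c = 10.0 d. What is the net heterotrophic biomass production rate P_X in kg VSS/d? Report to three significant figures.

P_X ≈ 159 kg VSS/d

The observed yield is Y_obs = Y/(1 + k_d·θ_c) = 0.405 / (1 + 0.0692 × 10.0) = 0.405 / 1.692 = 0.2394 g VSS per g soluble BOD₅ removed.
Q·(S₀ − S) = 252 × (2640 − 9.25) × 10⁻³ = 662.9 kg/d removed.
P_X = Y_obs · Q(S₀ − S) = 0.2394 × 662.9 = 158.7 kg VSS/d.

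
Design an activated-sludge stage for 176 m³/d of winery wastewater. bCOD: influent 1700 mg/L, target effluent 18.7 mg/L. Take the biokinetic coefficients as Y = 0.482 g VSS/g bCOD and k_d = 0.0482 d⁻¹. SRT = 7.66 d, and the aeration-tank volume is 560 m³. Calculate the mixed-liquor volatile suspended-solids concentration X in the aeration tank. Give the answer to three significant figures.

From V·X·(1 + k_d·θ_c) = Y·Q·(S₀ − S)·θ_c: X = 0.482 × 176 × (1700 − 18.7) × 7.66 / [560 × (1 + 0.0482 × 7.66)] = 1425 mg/L.

X ≈ 1420 mg/L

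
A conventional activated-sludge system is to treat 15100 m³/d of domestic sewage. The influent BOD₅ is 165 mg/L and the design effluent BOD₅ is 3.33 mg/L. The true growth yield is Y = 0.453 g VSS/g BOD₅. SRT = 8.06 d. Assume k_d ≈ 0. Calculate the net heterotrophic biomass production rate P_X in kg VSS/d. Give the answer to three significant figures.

No decay correction is needed, so Y_obs = Y = 0.453.
Substrate removed = Q·(S₀ − S) = 15100 m³/d × (165 − 3.33) g/m³ = 2.44×10^6 g/d = 2441 kg/d.
P_X = Y_obs · Q(S₀ − S) = 0.4530 × 2441 = 1106 kg VSS/d.

P_X ≈ 1110 kg VSS/d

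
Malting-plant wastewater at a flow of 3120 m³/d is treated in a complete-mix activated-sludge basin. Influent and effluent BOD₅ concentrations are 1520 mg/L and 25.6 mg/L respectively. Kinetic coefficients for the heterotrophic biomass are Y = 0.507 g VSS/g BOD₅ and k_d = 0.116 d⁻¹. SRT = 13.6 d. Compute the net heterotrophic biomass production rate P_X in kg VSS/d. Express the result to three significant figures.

P_X ≈ 917 kg VSS/d

The observed yield is Y_obs = Y/(1 + k_d·θ_c) = 0.507 / (1 + 0.116 × 13.6) = 0.507 / 2.578 = 0.1967 g VSS per g BOD₅ removed.
ΔS = 1520 − 25.6 = 1494 mg/L, so the substrate removal rate is 3120 × 1494/1000 = 4663 kg BOD₅/d.
So the net sludge growth is P_X = 0.1967 × 4663 = 917.1 kg VSS/d.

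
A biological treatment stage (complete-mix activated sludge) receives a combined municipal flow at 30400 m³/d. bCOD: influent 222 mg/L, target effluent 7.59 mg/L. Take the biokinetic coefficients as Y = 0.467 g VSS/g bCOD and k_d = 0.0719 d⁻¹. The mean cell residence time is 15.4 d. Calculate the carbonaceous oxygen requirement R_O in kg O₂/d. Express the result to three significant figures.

R_O ≈ 4470 kg O₂/d

The observed yield is Y_obs = Y/(1 + k_d·θ_c) = 0.467 / (1 + 0.0719 × 15.4) = 0.467 / 2.107 = 0.2216 g VSS per g bCOD removed.
Substrate removed = Q·(S₀ − S) = 30400 m³/d × (222 − 7.59) g/m³ = 6.52×10^6 g/d = 6518 kg/d.
Net sludge production P_X = 0.2216 × 6518 = 1444 kg VSS/d.
Carbonaceous O₂ demand = substrate oxidised − cell-mass equivalent = 6518 − 1.42 × 1444 = 4467 kg O₂/d.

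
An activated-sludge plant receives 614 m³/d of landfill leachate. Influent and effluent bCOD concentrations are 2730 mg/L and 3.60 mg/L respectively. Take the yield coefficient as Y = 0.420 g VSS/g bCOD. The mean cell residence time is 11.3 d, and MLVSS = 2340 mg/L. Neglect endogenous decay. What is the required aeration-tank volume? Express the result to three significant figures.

Biomass mass balance (decay neglected): V·X = Y·Q·(S₀ − S)·θ_c, so V = 0.420 × 614 × (2730 − 3.60) × 11.3 / 2340 = 3395 m³.

V ≈ 3400 m³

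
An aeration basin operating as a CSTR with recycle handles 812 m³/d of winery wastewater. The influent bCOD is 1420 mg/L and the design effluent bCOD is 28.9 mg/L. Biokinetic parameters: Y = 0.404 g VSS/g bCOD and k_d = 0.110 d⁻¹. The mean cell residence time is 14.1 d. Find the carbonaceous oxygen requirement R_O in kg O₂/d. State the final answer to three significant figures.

R_O ≈ 876 kg O₂/d

Correct the yield for decay: Y_obs = Y/(1 + k_d θ_c) = 0.404 / (1 + 0.110 × 14.1) = 0.404 / 2.551 = 0.1584.
Q·(S₀ − S) = 812 × (1420 − 28.9) × 10⁻³ = 1130 kg/d removed.
Net sludge production P_X = 0.1584 × 1130 = 178.9 kg VSS/d.
R_O = Q·ΔS − 1.42 P_X = 1130 − 254.0 = 875.5 kg O₂/d.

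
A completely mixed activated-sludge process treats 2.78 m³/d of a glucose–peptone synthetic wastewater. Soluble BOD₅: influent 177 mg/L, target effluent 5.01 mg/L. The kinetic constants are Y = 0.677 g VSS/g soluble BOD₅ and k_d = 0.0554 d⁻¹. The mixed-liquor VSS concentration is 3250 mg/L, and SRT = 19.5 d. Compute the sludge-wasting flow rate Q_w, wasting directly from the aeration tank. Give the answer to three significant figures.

Rearranging the biomass balance for a CMAS with decay, V = Y·Q·ΔS·θ_c / [X·(1+k_d θ_c)] = 0.677 × 2.78 × (177 − 5.01) × 19.5 / [3250 × (1 + 0.0554 × 19.5)] = 6.31×10^3 / 6761 = 0.9336 m³.
Wasting from the aeration tank: Q_w = V / θ_c = 0.9336 / 19.5 = 0.04788 m³/d.

Q_w ≈ 0.0479 m³/d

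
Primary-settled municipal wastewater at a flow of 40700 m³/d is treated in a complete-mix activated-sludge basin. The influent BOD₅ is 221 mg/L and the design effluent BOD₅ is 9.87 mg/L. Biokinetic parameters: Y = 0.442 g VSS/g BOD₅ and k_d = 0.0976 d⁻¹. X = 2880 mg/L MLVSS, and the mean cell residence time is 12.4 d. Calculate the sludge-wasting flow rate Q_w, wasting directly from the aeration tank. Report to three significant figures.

Q_w ≈ 597 m³/d

From the SRT design equation V = Y Q (S₀−S) θ_c / [X (1 + k_d θ_c)] = 0.442 × 40700 × (221 − 9.87) × 12.4 / [2880 × (1 + 0.0976 × 12.4)] = 4.71×10^7 / 6365 = 7399 m³.
Wasting from the aeration tank: Q_w = V / θ_c = 7399 / 12.4 = 596.7 m³/d.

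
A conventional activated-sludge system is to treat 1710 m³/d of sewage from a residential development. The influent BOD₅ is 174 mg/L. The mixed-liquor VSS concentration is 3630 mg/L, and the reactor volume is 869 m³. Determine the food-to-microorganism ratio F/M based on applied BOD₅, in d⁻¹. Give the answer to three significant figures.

F/M ≈ 0.0943 d⁻¹

F/M = Q·S₀ / (V·X) = 1710 × 174 / (869.0 × 3630) = 0.09432 g BOD₅·(g VSS·d)⁻¹.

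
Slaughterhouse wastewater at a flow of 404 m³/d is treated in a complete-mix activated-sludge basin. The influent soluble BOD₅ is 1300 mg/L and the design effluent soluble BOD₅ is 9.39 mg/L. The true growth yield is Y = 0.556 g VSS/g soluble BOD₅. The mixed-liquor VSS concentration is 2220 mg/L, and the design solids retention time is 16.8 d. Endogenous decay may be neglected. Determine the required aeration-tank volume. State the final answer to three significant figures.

V·X = Y·Q·ΔS·θ_c gives V = 0.556 × 404 × (1300 − 9.39) × 16.8 / 2220 = 2194 m³.

V ≈ 2190 m³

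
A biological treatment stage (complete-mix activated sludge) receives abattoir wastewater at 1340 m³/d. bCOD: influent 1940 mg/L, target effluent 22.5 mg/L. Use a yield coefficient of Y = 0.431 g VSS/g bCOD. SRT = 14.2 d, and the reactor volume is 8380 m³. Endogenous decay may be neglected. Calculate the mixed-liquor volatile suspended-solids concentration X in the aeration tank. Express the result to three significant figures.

X ≈ 1880 mg/L

Without decay, X = Y Q (S₀−S) θ_c / V = 0.431 × 1340 × (1940 − 22.5) × 14.2 / 8380 = 1877 mg/L.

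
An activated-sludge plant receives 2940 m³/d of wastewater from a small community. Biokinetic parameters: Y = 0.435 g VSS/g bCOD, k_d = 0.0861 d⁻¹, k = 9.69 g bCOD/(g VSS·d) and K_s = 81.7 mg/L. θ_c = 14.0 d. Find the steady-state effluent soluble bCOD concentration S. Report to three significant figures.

S ≈ 3.17 mg/L

From the Monod/SRT balance for a CMAS, S = K_s·(1+k_d θ_c)/[θ_c·(Y k − k_d) − 1] = 81.7 × (1 + 0.0861 × 14.0) / [14.0 × (0.435 × 9.69 − 0.0861) − 1] = 180.2 / 56.81 = 3.172 mg/L.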